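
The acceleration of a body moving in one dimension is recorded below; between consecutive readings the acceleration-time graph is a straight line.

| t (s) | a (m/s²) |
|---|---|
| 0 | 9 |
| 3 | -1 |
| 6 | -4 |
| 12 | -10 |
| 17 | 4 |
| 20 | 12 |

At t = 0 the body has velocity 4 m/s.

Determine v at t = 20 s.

Δv equals the area under the a-t graph; then v = v₀ + Δv.
0–3 s: ½(9 + -1)(3) = 12 m/s
3–6 s: ½(-1 + -4)(3) = -7.5 m/s
6–12 s: ½(-4 + -10)(6) = -42 m/s
12–17 s: ½(-10 + 4)(5) = -15 m/s
17–20 s: ½(4 + 12)(3) = 24 m/s
Δv = -28.5 m/s, so v(20) = 4 + (-28.5) = -24.5 m/s.

-24.5 m/s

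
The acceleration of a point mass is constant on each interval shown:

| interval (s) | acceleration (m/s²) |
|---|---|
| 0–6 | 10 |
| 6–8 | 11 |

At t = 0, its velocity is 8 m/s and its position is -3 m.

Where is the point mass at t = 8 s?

On each constant-a segment, Δv = aΔt and Δx = v₀Δt + ½aΔt²; chain segment to segment.
0–6 s: v starts 8 m/s; Δx = 8·6 + ½·10·6² = 228 m; v ends 68 m/s.
6–8 s: v starts 68 m/s; Δx = 68·2 + ½·11·2² = 158 m; v ends 90 m/s.
x(8) = -3 + Σ Δx = 383 m.

383 m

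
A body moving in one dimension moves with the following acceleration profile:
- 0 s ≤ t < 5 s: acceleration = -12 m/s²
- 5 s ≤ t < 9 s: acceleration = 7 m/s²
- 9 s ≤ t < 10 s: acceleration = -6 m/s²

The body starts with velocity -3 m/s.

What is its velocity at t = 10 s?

Δv equals the area under the a-t graph; then v = v₀ + Δv.
0–5 s: -12 × 5 = -60 m/s
5–9 s: 7 × 4 = 28 m/s
9–10 s: -6 × 1 = -6 m/s
Δv = -38 m/s, so v(10) = -3 + (-38) = -41 m/s.

-41 m/s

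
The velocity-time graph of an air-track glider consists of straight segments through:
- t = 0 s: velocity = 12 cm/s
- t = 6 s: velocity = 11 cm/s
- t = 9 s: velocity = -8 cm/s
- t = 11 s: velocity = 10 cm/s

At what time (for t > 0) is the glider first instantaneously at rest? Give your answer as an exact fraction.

v changes sign on 6–9 s (from 11 to -8); the graph is linear there, so v = 0 at t = 6 + (-11)·(9 − 6)/(-8 − 11) = 147/19 s.

t = 147/19 s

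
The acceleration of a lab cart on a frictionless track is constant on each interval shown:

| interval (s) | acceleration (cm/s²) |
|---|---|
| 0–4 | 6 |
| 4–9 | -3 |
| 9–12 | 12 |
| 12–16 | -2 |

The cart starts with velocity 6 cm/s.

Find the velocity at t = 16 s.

43 cm/s

Δv equals the area under the a-t graph; then v = v₀ + Δv.
0–4 s: 6 × 4 = 24 cm/s
4–9 s: -3 × 5 = -15 cm/s
9–12 s: 12 × 3 = 36 cm/s
12–16 s: -2 × 4 = -8 cm/s
Δv = 37 cm/s, so v(16) = 6 + (37) = 43 cm/s.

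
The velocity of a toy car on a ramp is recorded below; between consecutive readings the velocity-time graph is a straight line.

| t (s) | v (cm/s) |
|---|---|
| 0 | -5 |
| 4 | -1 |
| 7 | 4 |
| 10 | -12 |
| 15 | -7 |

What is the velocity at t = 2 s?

-3 cm/s

On 0–4 s the graph is linear from -5 to -1 cm/s: v(2) = -5 + (-1 − -5)·(2 − 0)/(4 − 0) = -3 cm/s.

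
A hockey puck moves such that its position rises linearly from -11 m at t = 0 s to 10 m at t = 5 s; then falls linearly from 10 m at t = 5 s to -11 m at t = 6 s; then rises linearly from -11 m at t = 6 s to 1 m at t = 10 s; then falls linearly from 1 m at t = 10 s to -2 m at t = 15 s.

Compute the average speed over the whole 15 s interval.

3.8 m/s

Average speed = (total path length)/(elapsed time); on a piecewise-linear x-t graph the path length is Σ|Δx|.
0–5 s: |Δx| = |10 − -11| = 21 m
5–6 s: |Δx| = |-11 − 10| = 21 m
6–10 s: |Δx| = |1 − -11| = 12 m
10–15 s: |Δx| = |-2 − 1| = 3 m
Total path = 57 m; average speed = 57/15 = 3.8 m/s.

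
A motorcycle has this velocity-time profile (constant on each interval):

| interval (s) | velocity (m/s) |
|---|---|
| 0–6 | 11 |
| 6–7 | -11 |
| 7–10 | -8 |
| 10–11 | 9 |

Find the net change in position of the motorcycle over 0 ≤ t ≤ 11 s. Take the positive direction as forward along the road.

40 m

Net displacement equals the area under the velocity-time graph (areas below the axis count negative).
0–6 s: 11 × 6 = 66 m
6–7 s: -11 × 1 = -11 m
7–10 s: -8 × 3 = -24 m
10–11 s: 9 × 1 = 9 m
Net displacement = 40 m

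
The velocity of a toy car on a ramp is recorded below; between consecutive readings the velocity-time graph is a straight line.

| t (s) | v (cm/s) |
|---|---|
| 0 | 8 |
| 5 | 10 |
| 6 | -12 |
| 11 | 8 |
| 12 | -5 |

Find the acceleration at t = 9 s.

4 cm/s²

Acceleration is the slope of the v-t graph on 6–11 s: (8 − -12)/(11 − 6) = 4 cm/s².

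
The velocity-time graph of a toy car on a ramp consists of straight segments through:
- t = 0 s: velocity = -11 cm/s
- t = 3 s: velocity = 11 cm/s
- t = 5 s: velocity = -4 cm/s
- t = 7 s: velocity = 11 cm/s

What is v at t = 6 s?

On 5–7 s the graph is linear from -4 to 11 cm/s: v(6) = -4 + (11 − -4)·(6 − 5)/(7 − 5) = 3.5 cm/s.

3.5 cm/s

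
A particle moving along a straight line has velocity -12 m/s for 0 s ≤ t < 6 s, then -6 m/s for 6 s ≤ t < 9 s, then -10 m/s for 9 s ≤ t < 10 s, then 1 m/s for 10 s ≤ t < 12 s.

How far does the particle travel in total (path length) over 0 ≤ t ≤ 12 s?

102 m

Total distance travelled is ∫|v| dt — sum the magnitudes of each area piece.
0–6 s: |-12| × 6 = 72 m
6–9 s: |-6| × 3 = 18 m
9–10 s: |-10| × 1 = 10 m
10–12 s: |1| × 2 = 2 m
Total distance = 102 m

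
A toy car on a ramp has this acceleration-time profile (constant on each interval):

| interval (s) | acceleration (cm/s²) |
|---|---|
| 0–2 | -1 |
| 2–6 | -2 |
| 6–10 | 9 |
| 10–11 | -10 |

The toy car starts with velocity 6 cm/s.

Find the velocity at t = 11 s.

22 cm/s

Δv equals the area under the a-t graph; then v = v₀ + Δv.
0–2 s: -1 × 2 = -2 cm/s
2–6 s: -2 × 4 = -8 cm/s
6–10 s: 9 × 4 = 36 cm/s
10–11 s: -10 × 1 = -10 cm/s
Δv = 16 cm/s, so v(11) = 6 + (16) = 22 cm/s.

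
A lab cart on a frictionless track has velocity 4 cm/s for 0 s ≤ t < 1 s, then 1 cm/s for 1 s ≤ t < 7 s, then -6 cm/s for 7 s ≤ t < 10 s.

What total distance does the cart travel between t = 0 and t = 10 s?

Total distance travelled is ∫|v| dt — sum the magnitudes of each area piece.
0–1 s: |4| × 1 = 4 cm
1–7 s: |1| × 6 = 6 cm
7–10 s: |-6| × 3 = 18 cm
Total distance = 28 cm

28 cm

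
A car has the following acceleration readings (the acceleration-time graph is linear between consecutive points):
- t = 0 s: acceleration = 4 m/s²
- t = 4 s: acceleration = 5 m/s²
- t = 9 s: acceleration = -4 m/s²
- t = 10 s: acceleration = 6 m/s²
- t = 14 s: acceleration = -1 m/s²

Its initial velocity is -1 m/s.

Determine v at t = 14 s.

30.5 m/s

Δv equals the area under the a-t graph; then v = v₀ + Δv.
0–4 s: ½(4 + 5)(4) = 18 m/s
4–9 s: ½(5 + -4)(5) = 2.5 m/s
9–10 s: ½(-4 + 6)(1) = 1 m/s
10–14 s: ½(6 + -1)(4) = 10 m/s
Δv = 31.5 m/s, so v(14) = -1 + (31.5) = 30.5 m/s.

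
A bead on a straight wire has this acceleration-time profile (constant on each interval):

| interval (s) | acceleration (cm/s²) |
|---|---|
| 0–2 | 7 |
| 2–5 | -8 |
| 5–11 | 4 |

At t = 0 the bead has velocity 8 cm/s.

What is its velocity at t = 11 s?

Δv equals the area under the a-t graph; then v = v₀ + Δv.
0–2 s: 7 × 2 = 14 cm/s
2–5 s: -8 × 3 = -24 cm/s
5–11 s: 4 × 6 = 24 cm/s
Δv = 14 cm/s, so v(11) = 8 + (14) = 22 cm/s.

22 cm/s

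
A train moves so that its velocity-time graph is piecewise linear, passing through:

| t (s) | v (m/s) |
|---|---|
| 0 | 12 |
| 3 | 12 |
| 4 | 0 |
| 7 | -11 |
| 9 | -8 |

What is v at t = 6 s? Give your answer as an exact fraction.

On 4–7 s the graph is linear from 0 to -11 m/s: v(6) = 0 + (-11 − 0)·(6 − 4)/(7 − 4) = -22/3 m/s.

-22/3 m/s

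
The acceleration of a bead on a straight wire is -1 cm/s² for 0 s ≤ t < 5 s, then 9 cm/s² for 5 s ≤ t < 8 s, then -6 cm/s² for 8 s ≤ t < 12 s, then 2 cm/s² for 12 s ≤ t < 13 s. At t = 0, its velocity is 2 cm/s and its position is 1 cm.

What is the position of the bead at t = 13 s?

79 cm

On each constant-a segment, Δv = aΔt and Δx = v₀Δt + ½aΔt²; chain segment to segment.
0–5 s: v starts 2 cm/s; Δx = 2·5 + ½·-1·5² = -2.5 cm; v ends -3 cm/s.
5–8 s: v starts -3 cm/s; Δx = -3·3 + ½·9·3² = 31.5 cm; v ends 24 cm/s.
8–12 s: v starts 24 cm/s; Δx = 24·4 + ½·-6·4² = 48 cm; v ends 0 cm/s.
12–13 s: v starts 0 cm/s; Δx = 0·1 + ½·2·1² = 1 cm; v ends 2 cm/s.
x(13) = 1 + Σ Δx = 79 cm.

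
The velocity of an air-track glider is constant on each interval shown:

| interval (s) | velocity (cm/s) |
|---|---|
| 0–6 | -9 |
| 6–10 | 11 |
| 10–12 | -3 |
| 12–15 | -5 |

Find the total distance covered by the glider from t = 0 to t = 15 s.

119 cm

Total distance travelled is ∫|v| dt — sum the magnitudes of each area piece.
0–6 s: |-9| × 6 = 54 cm
6–10 s: |11| × 4 = 44 cm
10–12 s: |-3| × 2 = 6 cm
12–15 s: |-5| × 3 = 15 cm
Total distance = 119 cm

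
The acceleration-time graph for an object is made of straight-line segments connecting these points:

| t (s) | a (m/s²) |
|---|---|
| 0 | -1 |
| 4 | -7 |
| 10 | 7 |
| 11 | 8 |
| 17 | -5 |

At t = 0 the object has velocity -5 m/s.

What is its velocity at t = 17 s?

-4.5 m/s

Δv equals the area under the a-t graph; then v = v₀ + Δv.
0–4 s: ½(-1 + -7)(4) = -16 m/s
4–10 s: ½(-7 + 7)(6) = 0 m/s
10–11 s: ½(7 + 8)(1) = 7.5 m/s
11–17 s: ½(8 + -5)(6) = 9 m/s
Δv = 0.5 m/s, so v(17) = -5 + (0.5) = -4.5 m/s.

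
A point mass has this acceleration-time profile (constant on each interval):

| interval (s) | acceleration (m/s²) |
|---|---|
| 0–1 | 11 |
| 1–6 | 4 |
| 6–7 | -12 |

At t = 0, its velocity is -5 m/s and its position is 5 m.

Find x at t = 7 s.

On each constant-a segment, Δv = aΔt and Δx = v₀Δt + ½aΔt²; chain segment to segment.
0–1 s: v starts -5 m/s; Δx = -5·1 + ½·11·1² = 0.5 m; v ends 6 m/s.
1–6 s: v starts 6 m/s; Δx = 6·5 + ½·4·5² = 80 m; v ends 26 m/s.
6–7 s: v starts 26 m/s; Δx = 26·1 + ½·-12·1² = 20 m; v ends 14 m/s.
x(7) = 5 + Σ Δx = 105.5 m.

105.5 m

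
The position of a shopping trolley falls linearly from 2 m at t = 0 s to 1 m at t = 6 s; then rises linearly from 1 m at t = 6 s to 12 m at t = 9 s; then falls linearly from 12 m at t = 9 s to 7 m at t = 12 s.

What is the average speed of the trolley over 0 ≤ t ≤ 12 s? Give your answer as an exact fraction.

Average speed = (total path length)/(elapsed time); on a piecewise-linear x-t graph the path length is Σ|Δx|.
0–6 s: |Δx| = |1 − 2| = 1 m
6–9 s: |Δx| = |12 − 1| = 11 m
9–12 s: |Δx| = |7 − 12| = 5 m
Total path = 17 m; average speed = 17/12 = 17/12 m/s.

17/12 m/s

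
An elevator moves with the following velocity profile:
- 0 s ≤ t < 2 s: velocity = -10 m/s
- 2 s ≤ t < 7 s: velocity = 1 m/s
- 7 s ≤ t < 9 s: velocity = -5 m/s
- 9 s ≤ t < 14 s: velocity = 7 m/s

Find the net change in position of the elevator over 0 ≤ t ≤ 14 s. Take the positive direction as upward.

Displacement is the signed area under the v-t curve.
0–2 s: -10 × 2 = -20 m
2–7 s: 1 × 5 = 5 m
7–9 s: -5 × 2 = -10 m
9–14 s: 7 × 5 = 35 m
Net displacement = 10 m

10 m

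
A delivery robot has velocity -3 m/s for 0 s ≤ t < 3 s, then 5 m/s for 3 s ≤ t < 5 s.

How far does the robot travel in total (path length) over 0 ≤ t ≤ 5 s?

19 m

Total distance travelled is ∫|v| dt — sum the magnitudes of each area piece.
0–3 s: |-3| × 3 = 9 m
3–5 s: |5| × 2 = 10 m
Total distance = 19 m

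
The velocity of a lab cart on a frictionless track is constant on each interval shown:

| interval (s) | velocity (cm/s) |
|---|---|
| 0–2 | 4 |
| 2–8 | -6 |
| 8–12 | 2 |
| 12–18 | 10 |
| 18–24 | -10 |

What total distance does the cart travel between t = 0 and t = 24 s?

Distance (not displacement) is the total path length: add the absolute areas under v-t.
0–2 s: |4| × 2 = 8 cm
2–8 s: |-6| × 6 = 36 cm
8–12 s: |2| × 4 = 8 cm
12–18 s: |10| × 6 = 60 cm
18–24 s: |-10| × 6 = 60 cm
Total distance = 172 cm

172 cm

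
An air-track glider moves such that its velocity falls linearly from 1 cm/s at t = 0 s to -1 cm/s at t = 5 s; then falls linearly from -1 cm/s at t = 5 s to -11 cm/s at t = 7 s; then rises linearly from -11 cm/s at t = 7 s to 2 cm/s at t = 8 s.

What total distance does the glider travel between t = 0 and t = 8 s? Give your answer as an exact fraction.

Distance (not displacement) is the total path length: add the absolute areas under v-t.
0–5 s: v = 0 at t = 2.5 s; triangle areas 1.25 + 1.25 = 2.5 cm
5–7 s: |½(-1 + -11)(2)| = 12 cm
7–8 s: v = 0 at t = 102/13 s; triangle areas 121/26 + 2/13 = 125/26 cm
Total distance = 251/13 cm

251/13 cm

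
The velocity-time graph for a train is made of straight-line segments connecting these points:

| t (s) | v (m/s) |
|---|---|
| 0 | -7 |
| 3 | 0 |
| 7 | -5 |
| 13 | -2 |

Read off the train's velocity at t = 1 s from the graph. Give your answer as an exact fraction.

On 0–3 s the graph is linear from -7 to 0 m/s: v(1) = -7 + (0 − -7)·(1 − 0)/(3 − 0) = -14/3 m/s.

-14/3 m/s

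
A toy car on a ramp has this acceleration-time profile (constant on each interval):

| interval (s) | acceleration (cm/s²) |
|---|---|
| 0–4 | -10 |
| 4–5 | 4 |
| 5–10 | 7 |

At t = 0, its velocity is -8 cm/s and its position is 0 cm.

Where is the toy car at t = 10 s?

-290.5 cm

On each constant-a segment, Δv = aΔt and Δx = v₀Δt + ½aΔt²; chain segment to segment.
0–4 s: v starts -8 cm/s; Δx = -8·4 + ½·-10·4² = -112 cm; v ends -48 cm/s.
4–5 s: v starts -48 cm/s; Δx = -48·1 + ½·4·1² = -46 cm; v ends -44 cm/s.
5–10 s: v starts -44 cm/s; Δx = -44·5 + ½·7·5² = -132.5 cm; v ends -9 cm/s.
x(10) = 0 + Σ Δx = -290.5 cm.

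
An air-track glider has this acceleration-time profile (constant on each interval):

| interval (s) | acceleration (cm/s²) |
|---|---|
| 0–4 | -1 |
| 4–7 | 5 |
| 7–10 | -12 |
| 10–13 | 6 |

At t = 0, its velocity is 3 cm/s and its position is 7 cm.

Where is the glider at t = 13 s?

-20.5 cm

On each constant-a segment, Δv = aΔt and Δx = v₀Δt + ½aΔt²; chain segment to segment.
0–4 s: v starts 3 cm/s; Δx = 3·4 + ½·-1·4² = 4 cm; v ends -1 cm/s.
4–7 s: v starts -1 cm/s; Δx = -1·3 + ½·5·3² = 19.5 cm; v ends 14 cm/s.
7–10 s: v starts 14 cm/s; Δx = 14·3 + ½·-12·3² = -12 cm; v ends -22 cm/s.
10–13 s: v starts -22 cm/s; Δx = -22·3 + ½·6·3² = -39 cm; v ends -4 cm/s.
x(13) = 7 + Σ Δx = -20.5 cm.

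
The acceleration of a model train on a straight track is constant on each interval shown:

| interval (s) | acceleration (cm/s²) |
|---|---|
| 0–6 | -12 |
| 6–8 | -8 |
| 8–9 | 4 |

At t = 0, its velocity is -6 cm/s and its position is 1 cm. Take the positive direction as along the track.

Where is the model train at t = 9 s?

-515 cm

On each constant-a segment, Δv = aΔt and Δx = v₀Δt + ½aΔt²; chain segment to segment.
0–6 s: v starts -6 cm/s; Δx = -6·6 + ½·-12·6² = -252 cm; v ends -78 cm/s.
6–8 s: v starts -78 cm/s; Δx = -78·2 + ½·-8·2² = -172 cm; v ends -94 cm/s.
8–9 s: v starts -94 cm/s; Δx = -94·1 + ½·4·1² = -92 cm; v ends -90 cm/s.
x(9) = 1 + Σ Δx = -515 cm.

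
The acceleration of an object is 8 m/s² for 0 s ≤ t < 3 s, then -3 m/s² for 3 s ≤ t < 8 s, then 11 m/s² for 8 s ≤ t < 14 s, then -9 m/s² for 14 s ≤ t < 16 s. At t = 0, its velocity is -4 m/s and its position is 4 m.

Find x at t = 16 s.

On each constant-a segment, Δv = aΔt and Δx = v₀Δt + ½aΔt²; chain segment to segment.
0–3 s: v starts -4 m/s; Δx = -4·3 + ½·8·3² = 24 m; v ends 20 m/s.
3–8 s: v starts 20 m/s; Δx = 20·5 + ½·-3·5² = 62.5 m; v ends 5 m/s.
8–14 s: v starts 5 m/s; Δx = 5·6 + ½·11·6² = 228 m; v ends 71 m/s.
14–16 s: v starts 71 m/s; Δx = 71·2 + ½·-9·2² = 124 m; v ends 53 m/s.
x(16) = 4 + Σ Δx = 442.5 m.

442.5 m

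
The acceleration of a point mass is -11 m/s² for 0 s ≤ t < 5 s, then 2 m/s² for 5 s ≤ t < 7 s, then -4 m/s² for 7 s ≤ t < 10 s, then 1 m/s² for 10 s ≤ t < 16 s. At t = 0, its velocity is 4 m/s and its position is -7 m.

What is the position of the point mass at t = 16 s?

On each constant-a segment, Δv = aΔt and Δx = v₀Δt + ½aΔt²; chain segment to segment.
0–5 s: v starts 4 m/s; Δx = 4·5 + ½·-11·5² = -117.5 m; v ends -51 m/s.
5–7 s: v starts -51 m/s; Δx = -51·2 + ½·2·2² = -98 m; v ends -47 m/s.
7–10 s: v starts -47 m/s; Δx = -47·3 + ½·-4·3² = -159 m; v ends -59 m/s.
10–16 s: v starts -59 m/s; Δx = -59·6 + ½·1·6² = -336 m; v ends -53 m/s.
x(16) = -7 + Σ Δx = -717.5 m.

-717.5 m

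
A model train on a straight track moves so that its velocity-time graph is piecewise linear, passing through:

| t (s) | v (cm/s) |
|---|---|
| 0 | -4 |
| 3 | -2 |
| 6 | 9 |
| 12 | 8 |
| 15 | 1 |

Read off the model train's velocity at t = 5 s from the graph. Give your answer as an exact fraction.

16/3 cm/s

On 3–6 s the graph is linear from -2 to 9 cm/s: v(5) = -2 + (9 − -2)·(5 − 3)/(6 − 3) = 16/3 cm/s.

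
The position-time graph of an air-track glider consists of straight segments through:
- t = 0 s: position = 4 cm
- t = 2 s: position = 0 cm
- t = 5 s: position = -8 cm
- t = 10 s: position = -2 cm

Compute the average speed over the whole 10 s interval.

1.8 cm/s

Average speed = (total path length)/(elapsed time); on a piecewise-linear x-t graph the path length is Σ|Δx|.
0–2 s: |Δx| = |0 − 4| = 4 cm
2–5 s: |Δx| = |-8 − 0| = 8 cm
5–10 s: |Δx| = |-2 − -8| = 6 cm
Total path = 18 cm; average speed = 18/10 = 1.8 cm/s.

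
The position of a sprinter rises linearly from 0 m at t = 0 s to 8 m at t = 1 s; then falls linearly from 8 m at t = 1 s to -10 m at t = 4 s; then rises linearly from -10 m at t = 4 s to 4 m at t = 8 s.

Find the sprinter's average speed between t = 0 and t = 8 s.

5 m/s

Average speed = (total path length)/(elapsed time); on a piecewise-linear x-t graph the path length is Σ|Δx|.
0–1 s: |Δx| = |8 − 0| = 8 m
1–4 s: |Δx| = |-10 − 8| = 18 m
4–8 s: |Δx| = |4 − -10| = 14 m
Total path = 40 m; average speed = 40/8 = 5 m/s.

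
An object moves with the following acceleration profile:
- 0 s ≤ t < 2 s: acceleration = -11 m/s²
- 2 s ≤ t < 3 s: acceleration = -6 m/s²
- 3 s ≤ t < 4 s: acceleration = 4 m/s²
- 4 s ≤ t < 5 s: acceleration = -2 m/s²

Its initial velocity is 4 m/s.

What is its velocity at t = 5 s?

-22 m/s

Δv equals the area under the a-t graph; then v = v₀ + Δv.
0–2 s: -11 × 2 = -22 m/s
2–3 s: -6 × 1 = -6 m/s
3–4 s: 4 × 1 = 4 m/s
4–5 s: -2 × 1 = -2 m/s
Δv = -26 m/s, so v(5) = 4 + (-26) = -22 m/s.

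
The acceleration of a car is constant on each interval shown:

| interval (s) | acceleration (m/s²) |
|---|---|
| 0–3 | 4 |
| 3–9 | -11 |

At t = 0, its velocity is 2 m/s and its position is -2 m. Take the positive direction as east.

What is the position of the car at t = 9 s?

On each constant-a segment, Δv = aΔt and Δx = v₀Δt + ½aΔt²; chain segment to segment.
0–3 s: v starts 2 m/s; Δx = 2·3 + ½·4·3² = 24 m; v ends 14 m/s.
3–9 s: v starts 14 m/s; Δx = 14·6 + ½·-11·6² = -114 m; v ends -52 m/s.
x(9) = -2 + Σ Δx = -92 m.

-92 m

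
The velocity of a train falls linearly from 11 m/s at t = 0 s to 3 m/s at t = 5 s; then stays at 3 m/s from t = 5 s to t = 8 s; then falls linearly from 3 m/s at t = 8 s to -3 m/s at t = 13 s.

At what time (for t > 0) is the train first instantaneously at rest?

v changes sign on 8–13 s (from 3 to -3); the graph is linear there, so v = 0 at t = 8 + (-3)·(13 − 8)/(-3 − 3) = 10.5 s.

t = 10.5 s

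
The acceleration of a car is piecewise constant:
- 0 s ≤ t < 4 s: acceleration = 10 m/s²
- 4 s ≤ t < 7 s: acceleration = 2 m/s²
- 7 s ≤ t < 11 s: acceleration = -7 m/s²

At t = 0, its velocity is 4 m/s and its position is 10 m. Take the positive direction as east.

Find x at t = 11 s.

391 m

On each constant-a segment, Δv = aΔt and Δx = v₀Δt + ½aΔt²; chain segment to segment.
0–4 s: v starts 4 m/s; Δx = 4·4 + ½·10·4² = 96 m; v ends 44 m/s.
4–7 s: v starts 44 m/s; Δx = 44·3 + ½·2·3² = 141 m; v ends 50 m/s.
7–11 s: v starts 50 m/s; Δx = 50·4 + ½·-7·4² = 144 m; v ends 22 m/s.
x(11) = 10 + Σ Δx = 391 m.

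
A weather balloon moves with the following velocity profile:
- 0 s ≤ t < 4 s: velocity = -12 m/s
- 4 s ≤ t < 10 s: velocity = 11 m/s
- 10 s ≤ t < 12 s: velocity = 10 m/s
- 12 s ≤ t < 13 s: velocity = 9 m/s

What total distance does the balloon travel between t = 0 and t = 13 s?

143 m

Distance (not displacement) is the total path length: add the absolute areas under v-t.
0–4 s: |-12| × 4 = 48 m
4–10 s: |11| × 6 = 66 m
10–12 s: |10| × 2 = 20 m
12–13 s: |9| × 1 = 9 m
Total distance = 143 m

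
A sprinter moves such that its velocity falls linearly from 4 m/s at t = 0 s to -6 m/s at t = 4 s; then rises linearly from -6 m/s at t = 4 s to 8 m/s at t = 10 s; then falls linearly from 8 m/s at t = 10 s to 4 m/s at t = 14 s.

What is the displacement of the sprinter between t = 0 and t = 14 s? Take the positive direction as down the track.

26 m

Net displacement equals the area under the velocity-time graph (areas below the axis count negative).
0–4 s: ½(4 + -6)(4) = -4 m
4–10 s: ½(-6 + 8)(6) = 6 m
10–14 s: ½(8 + 4)(4) = 24 m
Net displacement = 26 m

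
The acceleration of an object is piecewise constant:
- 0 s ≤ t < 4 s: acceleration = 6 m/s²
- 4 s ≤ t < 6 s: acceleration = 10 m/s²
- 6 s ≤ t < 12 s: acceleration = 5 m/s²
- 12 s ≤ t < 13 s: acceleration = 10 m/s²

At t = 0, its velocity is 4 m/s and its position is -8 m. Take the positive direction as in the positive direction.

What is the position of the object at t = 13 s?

On each constant-a segment, Δv = aΔt and Δx = v₀Δt + ½aΔt²; chain segment to segment.
0–4 s: v starts 4 m/s; Δx = 4·4 + ½·6·4² = 64 m; v ends 28 m/s.
4–6 s: v starts 28 m/s; Δx = 28·2 + ½·10·2² = 76 m; v ends 48 m/s.
6–12 s: v starts 48 m/s; Δx = 48·6 + ½·5·6² = 378 m; v ends 78 m/s.
12–13 s: v starts 78 m/s; Δx = 78·1 + ½·10·1² = 83 m; v ends 88 m/s.
x(13) = -8 + Σ Δx = 593 m.

593 m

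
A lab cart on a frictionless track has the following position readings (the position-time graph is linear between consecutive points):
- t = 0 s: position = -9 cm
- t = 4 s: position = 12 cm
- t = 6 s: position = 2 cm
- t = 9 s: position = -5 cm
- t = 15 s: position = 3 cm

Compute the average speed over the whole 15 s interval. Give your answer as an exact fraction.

Average speed = (total path length)/(elapsed time); on a piecewise-linear x-t graph the path length is Σ|Δx|.
0–4 s: |Δx| = |12 − -9| = 21 cm
4–6 s: |Δx| = |2 − 12| = 10 cm
6–9 s: |Δx| = |-5 − 2| = 7 cm
9–15 s: |Δx| = |3 − -5| = 8 cm
Total path = 46 cm; average speed = 46/15 = 46/15 cm/s.

46/15 cm/s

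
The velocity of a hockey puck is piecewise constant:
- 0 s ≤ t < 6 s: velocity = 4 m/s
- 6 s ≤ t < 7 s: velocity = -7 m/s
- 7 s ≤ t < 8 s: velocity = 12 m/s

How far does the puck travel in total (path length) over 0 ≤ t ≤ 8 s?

Distance (not displacement) is the total path length: add the absolute areas under v-t.
0–6 s: |4| × 6 = 24 m
6–7 s: |-7| × 1 = 7 m
7–8 s: |12| × 1 = 12 m
Total distance = 43 m

43 m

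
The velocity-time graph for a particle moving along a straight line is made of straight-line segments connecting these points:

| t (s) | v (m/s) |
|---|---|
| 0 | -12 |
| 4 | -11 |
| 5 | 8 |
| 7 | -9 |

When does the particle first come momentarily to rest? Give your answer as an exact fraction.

v changes sign on 4–5 s (from -11 to 8); the graph is linear there, so v = 0 at t = 4 + (11)·(5 − 4)/(8 − -11) = 87/19 s.

t = 87/19 s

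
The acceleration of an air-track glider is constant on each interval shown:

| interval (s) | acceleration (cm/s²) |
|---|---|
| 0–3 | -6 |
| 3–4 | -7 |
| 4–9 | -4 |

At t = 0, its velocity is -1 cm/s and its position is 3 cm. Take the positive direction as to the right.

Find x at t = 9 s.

-229.5 cm

On each constant-a segment, Δv = aΔt and Δx = v₀Δt + ½aΔt²; chain segment to segment.
0–3 s: v starts -1 cm/s; Δx = -1·3 + ½·-6·3² = -30 cm; v ends -19 cm/s.
3–4 s: v starts -19 cm/s; Δx = -19·1 + ½·-7·1² = -22.5 cm; v ends -26 cm/s.
4–9 s: v starts -26 cm/s; Δx = -26·5 + ½·-4·5² = -180 cm; v ends -46 cm/s.
x(9) = 3 + Σ Δx = -229.5 cm.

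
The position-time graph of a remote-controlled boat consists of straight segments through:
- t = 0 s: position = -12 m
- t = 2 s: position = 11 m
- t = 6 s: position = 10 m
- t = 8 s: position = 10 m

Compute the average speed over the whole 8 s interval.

Average speed = (total path length)/(elapsed time); on a piecewise-linear x-t graph the path length is Σ|Δx|.
0–2 s: |Δx| = |11 − -12| = 23 m
2–6 s: |Δx| = |10 − 11| = 1 m
6–8 s: |Δx| = |10 − 10| = 0 m
Total path = 24 m; average speed = 24/8 = 3 m/s.

3 m/s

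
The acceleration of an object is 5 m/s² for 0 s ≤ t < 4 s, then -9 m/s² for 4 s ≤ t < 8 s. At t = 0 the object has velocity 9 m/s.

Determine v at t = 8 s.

-7 m/s

Δv equals the area under the a-t graph; then v = v₀ + Δv.
0–4 s: 5 × 4 = 20 m/s
4–8 s: -9 × 4 = -36 m/s
Δv = -16 m/s, so v(8) = 9 + (-16) = -7 m/s.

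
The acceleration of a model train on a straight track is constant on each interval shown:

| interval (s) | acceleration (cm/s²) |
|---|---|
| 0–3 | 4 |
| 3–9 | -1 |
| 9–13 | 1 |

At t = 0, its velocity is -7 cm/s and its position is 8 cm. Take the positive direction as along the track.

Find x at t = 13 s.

21 cm

On each constant-a segment, Δv = aΔt and Δx = v₀Δt + ½aΔt²; chain segment to segment.
0–3 s: v starts -7 cm/s; Δx = -7·3 + ½·4·3² = -3 cm; v ends 5 cm/s.
3–9 s: v starts 5 cm/s; Δx = 5·6 + ½·-1·6² = 12 cm; v ends -1 cm/s.
9–13 s: v starts -1 cm/s; Δx = -1·4 + ½·1·4² = 4 cm; v ends 3 cm/s.
x(13) = 8 + Σ Δx = 21 cm.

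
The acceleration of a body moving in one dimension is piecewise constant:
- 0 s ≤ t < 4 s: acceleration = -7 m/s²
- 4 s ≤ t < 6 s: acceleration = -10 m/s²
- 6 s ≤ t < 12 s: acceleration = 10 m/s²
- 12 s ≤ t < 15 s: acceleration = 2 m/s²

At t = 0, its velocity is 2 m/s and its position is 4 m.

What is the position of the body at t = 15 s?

-161 m

On each constant-a segment, Δv = aΔt and Δx = v₀Δt + ½aΔt²; chain segment to segment.
0–4 s: v starts 2 m/s; Δx = 2·4 + ½·-7·4² = -48 m; v ends -26 m/s.
4–6 s: v starts -26 m/s; Δx = -26·2 + ½·-10·2² = -72 m; v ends -46 m/s.
6–12 s: v starts -46 m/s; Δx = -46·6 + ½·10·6² = -96 m; v ends 14 m/s.
12–15 s: v starts 14 m/s; Δx = 14·3 + ½·2·3² = 51 m; v ends 20 m/s.
x(15) = 4 + Σ Δx = -161 m.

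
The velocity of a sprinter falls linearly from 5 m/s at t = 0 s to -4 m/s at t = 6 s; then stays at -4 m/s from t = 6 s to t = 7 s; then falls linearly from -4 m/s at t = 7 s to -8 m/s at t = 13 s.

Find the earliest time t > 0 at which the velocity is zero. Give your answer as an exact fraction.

v changes sign on 0–6 s (from 5 to -4); the graph is linear there, so v = 0 at t = 0 + (-5)·(6 − 0)/(-4 − 5) = 10/3 s.

t = 10/3 s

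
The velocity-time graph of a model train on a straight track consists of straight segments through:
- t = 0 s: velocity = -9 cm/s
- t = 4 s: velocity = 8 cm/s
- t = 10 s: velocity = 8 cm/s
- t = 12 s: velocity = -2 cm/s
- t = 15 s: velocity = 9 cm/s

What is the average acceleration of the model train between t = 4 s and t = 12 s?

Average acceleration = Δv/Δt = (-2 − 8)/(12 − 4) = -1.25 cm/s².

-1.25 cm/s²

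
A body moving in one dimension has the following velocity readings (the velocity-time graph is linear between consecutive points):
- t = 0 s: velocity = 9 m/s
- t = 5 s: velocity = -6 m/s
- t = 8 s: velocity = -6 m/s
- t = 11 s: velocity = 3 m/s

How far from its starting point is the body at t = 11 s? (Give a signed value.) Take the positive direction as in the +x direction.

-15 m

Displacement is the signed area under the v-t curve.
0–5 s: ½(9 + -6)(5) = 7.5 m
5–8 s: -6 × 3 = -18 m
8–11 s: ½(-6 + 3)(3) = -4.5 m
Net displacement = -15 m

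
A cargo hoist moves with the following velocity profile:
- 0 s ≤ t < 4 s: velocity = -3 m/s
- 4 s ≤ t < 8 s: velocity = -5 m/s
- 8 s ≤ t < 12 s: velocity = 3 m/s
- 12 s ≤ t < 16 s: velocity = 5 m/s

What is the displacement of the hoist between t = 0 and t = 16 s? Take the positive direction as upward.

0 m

Displacement is the signed area under the v-t curve.
0–4 s: -3 × 4 = -12 m
4–8 s: -5 × 4 = -20 m
8–12 s: 3 × 4 = 12 m
12–16 s: 5 × 4 = 20 m
Net displacement = 0 m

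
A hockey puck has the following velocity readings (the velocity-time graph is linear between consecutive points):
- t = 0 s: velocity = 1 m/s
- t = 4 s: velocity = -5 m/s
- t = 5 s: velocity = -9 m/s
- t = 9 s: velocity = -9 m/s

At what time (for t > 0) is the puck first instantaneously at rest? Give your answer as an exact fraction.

t = 2/3 s

v changes sign on 0–4 s (from 1 to -5); the graph is linear there, so v = 0 at t = 0 + (-1)·(4 − 0)/(-5 − 1) = 2/3 s.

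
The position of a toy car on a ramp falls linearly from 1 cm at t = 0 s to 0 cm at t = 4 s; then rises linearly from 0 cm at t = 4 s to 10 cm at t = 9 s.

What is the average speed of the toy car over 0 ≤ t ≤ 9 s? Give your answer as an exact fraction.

Average speed = (total path length)/(elapsed time); on a piecewise-linear x-t graph the path length is Σ|Δx|.
0–4 s: |Δx| = |0 − 1| = 1 cm
4–9 s: |Δx| = |10 − 0| = 10 cm
Total path = 11 cm; average speed = 11/9 = 11/9 cm/s.

11/9 cm/s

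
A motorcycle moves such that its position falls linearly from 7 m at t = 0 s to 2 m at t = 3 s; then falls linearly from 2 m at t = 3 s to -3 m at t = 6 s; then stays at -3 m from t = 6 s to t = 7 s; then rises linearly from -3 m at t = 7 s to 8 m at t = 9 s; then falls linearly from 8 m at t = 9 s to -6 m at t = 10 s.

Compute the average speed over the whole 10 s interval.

Average speed = (total path length)/(elapsed time); on a piecewise-linear x-t graph the path length is Σ|Δx|.
0–3 s: |Δx| = |2 − 7| = 5 m
3–6 s: |Δx| = |-3 − 2| = 5 m
6–7 s: |Δx| = |-3 − -3| = 0 m
7–9 s: |Δx| = |8 − -3| = 11 m
9–10 s: |Δx| = |-6 − 8| = 14 m
Total path = 35 m; average speed = 35/10 = 3.5 m/s.

3.5 m/s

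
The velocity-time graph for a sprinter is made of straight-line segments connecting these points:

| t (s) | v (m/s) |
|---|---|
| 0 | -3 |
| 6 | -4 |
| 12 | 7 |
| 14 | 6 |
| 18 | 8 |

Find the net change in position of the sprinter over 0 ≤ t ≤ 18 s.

Displacement is the signed area under the v-t curve.
0–6 s: ½(-3 + -4)(6) = -21 m
6–12 s: ½(-4 + 7)(6) = 9 m
12–14 s: ½(7 + 6)(2) = 13 m
14–18 s: ½(6 + 8)(4) = 28 m
Net displacement = 29 m

29 m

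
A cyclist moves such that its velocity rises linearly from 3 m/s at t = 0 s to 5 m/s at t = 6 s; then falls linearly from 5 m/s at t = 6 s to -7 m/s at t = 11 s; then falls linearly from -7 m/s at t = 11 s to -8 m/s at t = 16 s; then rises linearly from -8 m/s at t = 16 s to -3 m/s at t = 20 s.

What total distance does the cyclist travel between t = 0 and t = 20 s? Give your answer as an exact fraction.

1187/12 m

Total distance travelled is ∫|v| dt — sum the magnitudes of each area piece.
0–6 s: |½(3 + 5)(6)| = 24 m
6–11 s: v = 0 at t = 97/12 s; triangle areas 125/24 + 245/24 = 185/12 m
11–16 s: |½(-7 + -8)(5)| = 37.5 m
16–20 s: |½(-8 + -3)(4)| = 22 m
Total distance = 1187/12 m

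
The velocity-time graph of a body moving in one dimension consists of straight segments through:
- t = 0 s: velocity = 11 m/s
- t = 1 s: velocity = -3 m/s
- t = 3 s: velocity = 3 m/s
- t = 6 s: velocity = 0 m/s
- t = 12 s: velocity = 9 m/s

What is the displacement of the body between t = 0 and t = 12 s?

35.5 m

Displacement is the signed area under the v-t curve.
0–1 s: ½(11 + -3)(1) = 4 m
1–3 s: ½(-3 + 3)(2) = 0 m
3–6 s: ½(3 + 0)(3) = 4.5 m
6–12 s: ½(0 + 9)(6) = 27 m
Net displacement = 35.5 m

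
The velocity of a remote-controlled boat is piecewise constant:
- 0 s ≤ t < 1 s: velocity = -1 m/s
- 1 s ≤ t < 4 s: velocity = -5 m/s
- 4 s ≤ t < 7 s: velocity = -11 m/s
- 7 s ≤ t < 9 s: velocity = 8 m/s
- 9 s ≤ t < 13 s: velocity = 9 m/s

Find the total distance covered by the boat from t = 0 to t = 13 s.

101 m

Distance (not displacement) is the total path length: add the absolute areas under v-t.
0–1 s: |-1| × 1 = 1 m
1–4 s: |-5| × 3 = 15 m
4–7 s: |-11| × 3 = 33 m
7–9 s: |8| × 2 = 16 m
9–13 s: |9| × 4 = 36 m
Total distance = 101 m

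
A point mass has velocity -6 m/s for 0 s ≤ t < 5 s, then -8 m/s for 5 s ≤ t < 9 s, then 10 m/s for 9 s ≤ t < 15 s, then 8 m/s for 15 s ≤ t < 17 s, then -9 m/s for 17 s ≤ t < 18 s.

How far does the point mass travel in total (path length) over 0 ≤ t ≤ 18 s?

147 m

Total distance travelled is ∫|v| dt — sum the magnitudes of each area piece.
0–5 s: |-6| × 5 = 30 m
5–9 s: |-8| × 4 = 32 m
9–15 s: |10| × 6 = 60 m
15–17 s: |8| × 2 = 16 m
17–18 s: |-9| × 1 = 9 m
Total distance = 147 m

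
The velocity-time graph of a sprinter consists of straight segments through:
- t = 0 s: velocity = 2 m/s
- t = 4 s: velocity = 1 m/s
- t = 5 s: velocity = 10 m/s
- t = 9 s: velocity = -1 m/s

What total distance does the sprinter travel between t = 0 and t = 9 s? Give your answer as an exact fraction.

657/22 m

Total distance travelled is ∫|v| dt — sum the magnitudes of each area piece.
0–4 s: |½(2 + 1)(4)| = 6 m
4–5 s: |½(1 + 10)(1)| = 5.5 m
5–9 s: v = 0 at t = 95/11 s; triangle areas 200/11 + 2/11 = 202/11 m
Total distance = 657/22 m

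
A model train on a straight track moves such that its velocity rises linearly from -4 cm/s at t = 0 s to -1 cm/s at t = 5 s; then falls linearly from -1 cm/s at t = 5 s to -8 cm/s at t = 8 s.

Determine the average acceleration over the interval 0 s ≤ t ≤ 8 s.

-0.5 cm/s²

Average acceleration = Δv/Δt = (-8 − -4)/(8 − 0) = -0.5 cm/s².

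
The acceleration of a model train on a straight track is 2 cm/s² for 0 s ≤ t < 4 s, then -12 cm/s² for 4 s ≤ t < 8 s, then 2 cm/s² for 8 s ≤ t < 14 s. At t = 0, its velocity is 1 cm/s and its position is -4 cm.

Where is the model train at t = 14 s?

-242 cm

On each constant-a segment, Δv = aΔt and Δx = v₀Δt + ½aΔt²; chain segment to segment.
0–4 s: v starts 1 cm/s; Δx = 1·4 + ½·2·4² = 20 cm; v ends 9 cm/s.
4–8 s: v starts 9 cm/s; Δx = 9·4 + ½·-12·4² = -60 cm; v ends -39 cm/s.
8–14 s: v starts -39 cm/s; Δx = -39·6 + ½·2·6² = -198 cm; v ends -27 cm/s.
x(14) = -4 + Σ Δx = -242 cm.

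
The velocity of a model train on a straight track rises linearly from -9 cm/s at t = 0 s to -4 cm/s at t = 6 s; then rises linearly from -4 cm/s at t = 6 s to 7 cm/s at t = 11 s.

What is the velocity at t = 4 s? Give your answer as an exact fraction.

-17/3 cm/s

On 0–6 s the graph is linear from -9 to -4 cm/s: v(4) = -9 + (-4 − -9)·(4 − 0)/(6 − 0) = -17/3 cm/s.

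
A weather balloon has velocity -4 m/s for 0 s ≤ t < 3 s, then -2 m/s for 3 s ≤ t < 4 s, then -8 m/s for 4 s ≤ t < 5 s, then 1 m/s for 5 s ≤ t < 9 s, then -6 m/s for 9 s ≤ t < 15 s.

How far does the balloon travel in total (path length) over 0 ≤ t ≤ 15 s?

62 m

Distance (not displacement) is the total path length: add the absolute areas under v-t.
0–3 s: |-4| × 3 = 12 m
3–4 s: |-2| × 1 = 2 m
4–5 s: |-8| × 1 = 8 m
5–9 s: |1| × 4 = 4 m
9–15 s: |-6| × 6 = 36 m
Total distance = 62 m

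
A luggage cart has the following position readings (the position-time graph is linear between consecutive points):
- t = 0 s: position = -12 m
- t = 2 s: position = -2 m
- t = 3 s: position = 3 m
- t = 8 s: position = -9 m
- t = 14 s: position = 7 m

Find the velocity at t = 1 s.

5 m/s

Velocity is the slope of the x-t graph on 0–2 s: (-2 − -12)/(2 − 0) = 5 m/s.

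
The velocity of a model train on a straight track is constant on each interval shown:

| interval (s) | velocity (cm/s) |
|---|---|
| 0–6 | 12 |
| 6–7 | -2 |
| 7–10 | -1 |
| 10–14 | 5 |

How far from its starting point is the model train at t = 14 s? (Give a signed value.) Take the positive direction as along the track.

87 cm

Displacement is the signed area under the v-t curve.
0–6 s: 12 × 6 = 72 cm
6–7 s: -2 × 1 = -2 cm
7–10 s: -1 × 3 = -3 cm
10–14 s: 5 × 4 = 20 cm
Net displacement = 87 cm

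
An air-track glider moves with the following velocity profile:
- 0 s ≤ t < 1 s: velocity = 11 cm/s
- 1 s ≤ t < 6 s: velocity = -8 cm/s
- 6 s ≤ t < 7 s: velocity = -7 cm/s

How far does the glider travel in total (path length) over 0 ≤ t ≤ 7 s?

58 cm

Distance (not displacement) is the total path length: add the absolute areas under v-t.
0–1 s: |11| × 1 = 11 cm
1–6 s: |-8| × 5 = 40 cm
6–7 s: |-7| × 1 = 7 cm
Total distance = 58 cm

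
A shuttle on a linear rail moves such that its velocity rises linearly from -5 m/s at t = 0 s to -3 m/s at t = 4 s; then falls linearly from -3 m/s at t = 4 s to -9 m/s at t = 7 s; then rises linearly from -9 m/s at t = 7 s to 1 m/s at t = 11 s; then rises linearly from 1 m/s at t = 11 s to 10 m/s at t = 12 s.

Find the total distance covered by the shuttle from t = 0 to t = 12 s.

Distance (not displacement) is the total path length: add the absolute areas under v-t.
0–4 s: |½(-5 + -3)(4)| = 16 m
4–7 s: |½(-3 + -9)(3)| = 18 m
7–11 s: v = 0 at t = 10.6 s; triangle areas 16.2 + 0.2 = 16.4 m
11–12 s: |½(1 + 10)(1)| = 5.5 m
Total distance = 55.9 m

55.9 m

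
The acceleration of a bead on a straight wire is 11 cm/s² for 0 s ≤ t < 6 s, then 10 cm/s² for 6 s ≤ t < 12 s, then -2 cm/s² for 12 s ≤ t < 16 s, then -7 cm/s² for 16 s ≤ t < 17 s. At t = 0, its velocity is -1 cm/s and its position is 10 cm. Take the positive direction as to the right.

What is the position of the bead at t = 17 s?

1369.5 cm

On each constant-a segment, Δv = aΔt and Δx = v₀Δt + ½aΔt²; chain segment to segment.
0–6 s: v starts -1 cm/s; Δx = -1·6 + ½·11·6² = 192 cm; v ends 65 cm/s.
6–12 s: v starts 65 cm/s; Δx = 65·6 + ½·10·6² = 570 cm; v ends 125 cm/s.
12–16 s: v starts 125 cm/s; Δx = 125·4 + ½·-2·4² = 484 cm; v ends 117 cm/s.
16–17 s: v starts 117 cm/s; Δx = 117·1 + ½·-7·1² = 113.5 cm; v ends 110 cm/s.
x(17) = 10 + Σ Δx = 1369.5 cm.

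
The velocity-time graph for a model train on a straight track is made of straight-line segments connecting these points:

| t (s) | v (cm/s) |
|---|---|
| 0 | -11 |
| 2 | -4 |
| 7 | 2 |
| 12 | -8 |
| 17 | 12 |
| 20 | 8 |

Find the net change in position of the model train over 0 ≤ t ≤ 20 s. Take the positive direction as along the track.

Net displacement equals the area under the velocity-time graph (areas below the axis count negative).
0–2 s: ½(-11 + -4)(2) = -15 cm
2–7 s: ½(-4 + 2)(5) = -5 cm
7–12 s: ½(2 + -8)(5) = -15 cm
12–17 s: ½(-8 + 12)(5) = 10 cm
17–20 s: ½(12 + 8)(3) = 30 cm
Net displacement = 5 cm

5 cm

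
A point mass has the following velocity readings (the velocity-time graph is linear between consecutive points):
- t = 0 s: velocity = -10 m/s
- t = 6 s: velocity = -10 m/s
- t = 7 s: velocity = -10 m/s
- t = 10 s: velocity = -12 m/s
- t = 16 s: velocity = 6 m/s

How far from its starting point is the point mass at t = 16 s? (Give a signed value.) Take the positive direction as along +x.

Net displacement equals the area under the velocity-time graph (areas below the axis count negative).
0–6 s: -10 × 6 = -60 m
6–7 s: -10 × 1 = -10 m
7–10 s: ½(-10 + -12)(3) = -33 m
10–16 s: ½(-12 + 6)(6) = -18 m
Net displacement = -121 m

-121 m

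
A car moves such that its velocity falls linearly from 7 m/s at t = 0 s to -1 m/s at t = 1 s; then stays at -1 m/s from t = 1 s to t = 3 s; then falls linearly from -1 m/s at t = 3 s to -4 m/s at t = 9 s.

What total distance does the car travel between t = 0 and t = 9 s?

20.125 m

Distance (not displacement) is the total path length: add the absolute areas under v-t.
0–1 s: v = 0 at t = 0.875 s; triangle areas 3.0625 + 0.0625 = 3.125 m
1–3 s: |-1| × 2 = 2 m
3–9 s: |½(-1 + -4)(6)| = 15 m
Total distance = 20.125 m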